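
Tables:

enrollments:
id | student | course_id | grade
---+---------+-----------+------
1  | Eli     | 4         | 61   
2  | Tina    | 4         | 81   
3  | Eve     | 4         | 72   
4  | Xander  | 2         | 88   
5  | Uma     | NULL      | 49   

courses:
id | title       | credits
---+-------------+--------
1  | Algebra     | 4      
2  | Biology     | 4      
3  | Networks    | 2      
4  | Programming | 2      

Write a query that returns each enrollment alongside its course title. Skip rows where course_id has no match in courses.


INNER JOIN keeps only enrollments rows whose course_id matches an id in courses. Walk through each enrollment:
  - enrollment 1 (Eli): course_id=4 -> matches Programming
  - enrollment 2 (Tina): course_id=4 -> matches Programming
  - enrollment 3 (Eve): course_id=4 -> matches Programming
  - enrollment 4 (Xander): course_id=2 -> matches Biology
  - enrollment 5 (Uma): course_id=NULL, no match -> dropped
So 1 of 5 rows is dropped.

SQL:
SELECT a.student, b.title AS course
FROM enrollments a
INNER JOIN courses b ON a.course_id = b.id

Result:
student | course     
--------+------------
Eli     | Programming
Tina    | Programming
Eve     | Programming
Xander  | Biology    


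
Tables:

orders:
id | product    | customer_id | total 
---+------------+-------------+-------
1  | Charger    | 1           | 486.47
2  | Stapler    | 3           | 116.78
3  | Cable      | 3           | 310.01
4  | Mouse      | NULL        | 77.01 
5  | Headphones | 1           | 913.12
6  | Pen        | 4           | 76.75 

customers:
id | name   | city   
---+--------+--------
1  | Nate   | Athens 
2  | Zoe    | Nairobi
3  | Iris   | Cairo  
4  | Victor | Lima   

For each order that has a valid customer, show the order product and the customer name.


INNER JOIN keeps only orders rows whose customer_id matches an id in customers. Walk through each order:
  - order 1 (Charger): customer_id=1 -> matches Nate
  - order 2 (Stapler): customer_id=3 -> matches Iris
  - order 3 (Cable): customer_id=3 -> matches Iris
  - order 4 (Mouse): customer_id=NULL, no match -> dropped
  - order 5 (Headphones): customer_id=1 -> matches Nate
  - order 6 (Pen): customer_id=4 -> matches Victor
So 1 of 6 rows is dropped.

SQL:
SELECT a.product, b.name AS customer
FROM orders a
INNER JOIN customers b ON a.customer_id = b.id

Result:
product    | customer
-----------+---------
Charger    | Nate    
Stapler    | Iris    
Cable      | Iris    
Headphones | Nate    
Pen        | Victor  


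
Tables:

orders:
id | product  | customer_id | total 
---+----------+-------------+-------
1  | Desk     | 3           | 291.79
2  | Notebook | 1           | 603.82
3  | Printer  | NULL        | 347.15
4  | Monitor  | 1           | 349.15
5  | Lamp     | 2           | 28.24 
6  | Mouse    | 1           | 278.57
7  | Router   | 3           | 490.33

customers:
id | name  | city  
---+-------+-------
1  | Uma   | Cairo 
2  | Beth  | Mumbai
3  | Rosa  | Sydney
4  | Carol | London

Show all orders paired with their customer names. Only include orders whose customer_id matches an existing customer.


INNER JOIN keeps only orders rows whose customer_id matches an id in customers. Walk through each order:
  - order 1 (Desk): customer_id=3 -> matches Rosa
  - order 2 (Notebook): customer_id=1 -> matches Uma
  - order 3 (Printer): customer_id=NULL, no match -> dropped
  - order 4 (Monitor): customer_id=1 -> matches Uma
  - order 5 (Lamp): customer_id=2 -> matches Beth
  - order 6 (Mouse): customer_id=1 -> matches Uma
  - order 7 (Router): customer_id=3 -> matches Rosa
So 1 of 7 rows is dropped.

SQL:
SELECT a.product, b.name AS customer
FROM orders a
INNER JOIN customers b ON a.customer_id = b.id

Result:
product  | customer
---------+---------
Desk     | Rosa    
Notebook | Uma     
Monitor  | Uma     
Lamp     | Beth    
Mouse    | Uma     
Router   | Rosa    


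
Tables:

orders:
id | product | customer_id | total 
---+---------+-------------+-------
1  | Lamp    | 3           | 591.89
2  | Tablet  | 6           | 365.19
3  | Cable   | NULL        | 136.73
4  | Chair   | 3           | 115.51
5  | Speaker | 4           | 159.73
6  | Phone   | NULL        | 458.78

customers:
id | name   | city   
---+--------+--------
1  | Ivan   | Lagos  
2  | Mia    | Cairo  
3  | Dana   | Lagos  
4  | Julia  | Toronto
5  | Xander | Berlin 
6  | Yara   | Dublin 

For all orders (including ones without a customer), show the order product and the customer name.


LEFT JOIN keeps every row from orders (the left table); where customer_id has no match in customers, the customer columns become NULL. Walk through each order:
  - order 1 (Lamp): customer_id=3 -> matches Dana
  - order 2 (Tablet): customer_id=6 -> matches Yara
  - order 3 (Cable): customer_id=NULL, no match -> kept with NULL
  - order 4 (Chair): customer_id=3 -> matches Dana
  - order 5 (Speaker): customer_id=4 -> matches Julia
  - order 6 (Phone): customer_id=NULL, no match -> kept with NULL
All 6 rows appear; 2 have NULL customer.

SQL:
SELECT a.product, b.name AS customer
FROM orders a
LEFT JOIN customers b ON a.customer_id = b.id

Result:
product | customer
--------+---------
Lamp    | Dana    
Tablet  | Yara    
Cable   | NULL    
Chair   | Dana    
Speaker | Julia   
Phone   | NULL    


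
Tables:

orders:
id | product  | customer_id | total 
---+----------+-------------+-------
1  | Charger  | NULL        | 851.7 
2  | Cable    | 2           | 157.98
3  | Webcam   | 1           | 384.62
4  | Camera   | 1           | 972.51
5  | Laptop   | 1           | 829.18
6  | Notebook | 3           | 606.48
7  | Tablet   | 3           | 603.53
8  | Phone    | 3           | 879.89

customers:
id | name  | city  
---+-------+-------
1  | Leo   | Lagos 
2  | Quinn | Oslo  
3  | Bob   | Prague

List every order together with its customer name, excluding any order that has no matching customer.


INNER JOIN keeps only orders rows whose customer_id matches an id in customers. Walk through each order:
  - order 1 (Charger): customer_id=NULL, no match -> dropped
  - order 2 (Cable): customer_id=2 -> matches Quinn
  - order 3 (Webcam): customer_id=1 -> matches Leo
  - order 4 (Camera): customer_id=1 -> matches Leo
  - order 5 (Laptop): customer_id=1 -> matches Leo
  - order 6 (Notebook): customer_id=3 -> matches Bob
  - order 7 (Tablet): customer_id=3 -> matches Bob
  - order 8 (Phone): customer_id=3 -> matches Bob
So 1 of 8 rows is dropped.

SQL:
SELECT a.product, b.name AS customer
FROM orders a
INNER JOIN customers b ON a.customer_id = b.id

Result:
product  | customer
---------+---------
Cable    | Quinn   
Webcam   | Leo     
Camera   | Leo     
Laptop   | Leo     
Notebook | Bob     
Tablet   | Bob     
Phone    | Bob     


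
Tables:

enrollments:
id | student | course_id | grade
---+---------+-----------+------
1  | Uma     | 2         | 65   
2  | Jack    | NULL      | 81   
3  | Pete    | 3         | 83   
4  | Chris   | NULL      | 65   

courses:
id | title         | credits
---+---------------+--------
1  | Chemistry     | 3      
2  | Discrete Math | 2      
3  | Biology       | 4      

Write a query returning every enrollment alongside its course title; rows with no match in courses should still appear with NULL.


LEFT JOIN keeps every row from enrollments (the left table); where course_id has no match in courses, the course columns become NULL. Walk through each enrollment:
  - enrollment 1 (Uma): course_id=2 -> matches Discrete Math
  - enrollment 2 (Jack): course_id=NULL, no match -> kept with NULL
  - enrollment 3 (Pete): course_id=3 -> matches Biology
  - enrollment 4 (Chris): course_id=NULL, no match -> kept with NULL
All 4 rows appear; 2 have NULL course.

SQL:
SELECT a.student, b.title AS course
FROM enrollments a
LEFT JOIN courses b ON a.course_id = b.id

Result:
student | course       
--------+--------------
Uma     | Discrete Math
Jack    | NULL         
Pete    | Biology      
Chris   | NULL         


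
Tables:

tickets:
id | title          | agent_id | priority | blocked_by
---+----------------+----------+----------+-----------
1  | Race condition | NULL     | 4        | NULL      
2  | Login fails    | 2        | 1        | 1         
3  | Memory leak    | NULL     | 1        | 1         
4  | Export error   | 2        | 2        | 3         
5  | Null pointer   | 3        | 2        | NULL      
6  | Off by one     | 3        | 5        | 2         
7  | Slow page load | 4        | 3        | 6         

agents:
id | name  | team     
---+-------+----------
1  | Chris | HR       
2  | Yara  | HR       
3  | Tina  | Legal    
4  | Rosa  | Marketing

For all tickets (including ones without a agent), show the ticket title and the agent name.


LEFT JOIN keeps every row from tickets (the left table); where agent_id has no match in agents, the agent columns become NULL. Walk through each ticket:
  - ticket 1 (Race condition): agent_id=NULL, no match -> kept with NULL
  - ticket 2 (Login fails): agent_id=2 -> matches Yara
  - ticket 3 (Memory leak): agent_id=NULL, no match -> kept with NULL
  - ticket 4 (Export error): agent_id=2 -> matches Yara
  - ticket 5 (Null pointer): agent_id=3 -> matches Tina
  - ticket 6 (Off by one): agent_id=3 -> matches Tina
  - ticket 7 (Slow page load): agent_id=4 -> matches Rosa
All 7 rows appear; 2 have NULL agent.

SQL:
SELECT a.title, b.name AS agent
FROM tickets a
LEFT JOIN agents b ON a.agent_id = b.id

Result:
title          | agent
---------------+------
Race condition | NULL 
Login fails    | Yara 
Memory leak    | NULL 
Export error   | Yara 
Null pointer   | Tina 
Off by one     | Tina 
Slow page load | Rosa 


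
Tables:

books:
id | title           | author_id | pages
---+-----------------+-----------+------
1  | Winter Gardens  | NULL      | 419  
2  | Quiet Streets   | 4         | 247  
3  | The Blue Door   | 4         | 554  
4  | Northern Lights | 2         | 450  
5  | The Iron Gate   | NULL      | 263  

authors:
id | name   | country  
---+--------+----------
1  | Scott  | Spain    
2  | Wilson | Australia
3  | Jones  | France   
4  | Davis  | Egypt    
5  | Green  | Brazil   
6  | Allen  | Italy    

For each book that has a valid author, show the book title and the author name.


INNER JOIN keeps only books rows whose author_id matches an id in authors. Walk through each book:
  - book 1 (Winter Gardens): author_id=NULL, no match -> dropped
  - book 2 (Quiet Streets): author_id=4 -> matches Davis
  - book 3 (The Blue Door): author_id=4 -> matches Davis
  - book 4 (Northern Lights): author_id=2 -> matches Wilson
  - book 5 (The Iron Gate): author_id=NULL, no match -> dropped
So 2 of 5 rows are dropped.

SQL:
SELECT a.title, b.name AS author
FROM books a
INNER JOIN authors b ON a.author_id = b.id

Result:
title           | author
----------------+-------
Quiet Streets   | Davis 
The Blue Door   | Davis 
Northern Lights | Wilson


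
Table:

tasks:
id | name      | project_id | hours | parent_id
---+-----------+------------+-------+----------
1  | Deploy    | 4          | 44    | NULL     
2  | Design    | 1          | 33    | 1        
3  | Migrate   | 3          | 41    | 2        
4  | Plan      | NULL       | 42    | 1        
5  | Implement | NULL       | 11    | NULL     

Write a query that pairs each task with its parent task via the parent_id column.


This is a self-join: tasks is joined to a second copy of itself, matching each row's parent_id to another row's id. Use LEFT JOIN so rows with parent_id=NULL are kept.
  - task 1 (Deploy): parent_id=NULL -> NULL
  - task 2 (Design): parent_id=1 -> Deploy
  - task 3 (Migrate): parent_id=2 -> Design
  - task 4 (Plan): parent_id=1 -> Deploy
  - task 5 (Implement): parent_id=NULL -> NULL

SQL:
SELECT a.name AS item, b.name AS parent
FROM tasks a
LEFT JOIN tasks b ON a.parent_id = b.id

Result:
item      | parent
----------+-------
Deploy    | NULL  
Design    | Deploy
Migrate   | Design
Plan      | Deploy
Implement | NULL  


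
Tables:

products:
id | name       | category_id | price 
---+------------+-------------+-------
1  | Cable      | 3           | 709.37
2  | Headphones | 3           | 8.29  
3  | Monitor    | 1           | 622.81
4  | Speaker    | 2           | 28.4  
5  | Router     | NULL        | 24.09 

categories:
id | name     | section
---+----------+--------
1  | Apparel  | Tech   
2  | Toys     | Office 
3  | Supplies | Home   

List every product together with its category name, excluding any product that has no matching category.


INNER JOIN keeps only products rows whose category_id matches an id in categories. Walk through each product:
  - product 1 (Cable): category_id=3 -> matches Supplies
  - product 2 (Headphones): category_id=3 -> matches Supplies
  - product 3 (Monitor): category_id=1 -> matches Apparel
  - product 4 (Speaker): category_id=2 -> matches Toys
  - product 5 (Router): category_id=NULL, no match -> dropped
So 1 of 5 rows is dropped.

SQL:
SELECT a.name, b.name AS category
FROM products a
INNER JOIN categories b ON a.category_id = b.id

Result:
name       | category
-----------+---------
Cable      | Supplies
Headphones | Supplies
Monitor    | Apparel 
Speaker    | Toys    


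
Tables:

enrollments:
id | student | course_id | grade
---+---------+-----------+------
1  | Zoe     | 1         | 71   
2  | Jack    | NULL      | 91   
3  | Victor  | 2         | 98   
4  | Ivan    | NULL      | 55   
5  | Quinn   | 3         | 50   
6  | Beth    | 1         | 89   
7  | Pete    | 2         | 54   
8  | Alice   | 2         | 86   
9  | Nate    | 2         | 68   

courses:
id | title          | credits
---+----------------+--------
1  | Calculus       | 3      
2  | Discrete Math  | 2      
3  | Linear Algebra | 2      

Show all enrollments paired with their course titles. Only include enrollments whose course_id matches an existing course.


INNER JOIN keeps only enrollments rows whose course_id matches an id in courses. Walk through each enrollment:
  - enrollment 1 (Zoe): course_id=1 -> matches Calculus
  - enrollment 2 (Jack): course_id=NULL, no match -> dropped
  - enrollment 3 (Victor): course_id=2 -> matches Discrete Math
  - enrollment 4 (Ivan): course_id=NULL, no match -> dropped
  - enrollment 5 (Quinn): course_id=3 -> matches Linear Algebra
  - enrollment 6 (Beth): course_id=1 -> matches Calculus
  - enrollment 7 (Pete): course_id=2 -> matches Discrete Math
  - enrollment 8 (Alice): course_id=2 -> matches Discrete Math
  - enrollment 9 (Nate): course_id=2 -> matches Discrete Math
So 2 of 9 rows are dropped.

SQL:
SELECT a.student, b.title AS course
FROM enrollments a
INNER JOIN courses b ON a.course_id = b.id

Result:
student | course        
--------+---------------
Zoe     | Calculus      
Victor  | Discrete Math 
Quinn   | Linear Algebra
Beth    | Calculus      
Pete    | Discrete Math 
Alice   | Discrete Math 
Nate    | Discrete Math 


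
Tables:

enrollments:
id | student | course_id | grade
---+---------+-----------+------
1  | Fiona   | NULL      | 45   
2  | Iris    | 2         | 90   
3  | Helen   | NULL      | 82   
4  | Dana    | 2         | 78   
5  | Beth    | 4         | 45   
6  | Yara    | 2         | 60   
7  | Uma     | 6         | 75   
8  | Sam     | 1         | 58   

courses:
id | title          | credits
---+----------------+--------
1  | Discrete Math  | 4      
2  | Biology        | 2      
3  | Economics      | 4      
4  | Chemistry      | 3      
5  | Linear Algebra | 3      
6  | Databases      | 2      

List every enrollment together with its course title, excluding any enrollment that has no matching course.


INNER JOIN keeps only enrollments rows whose course_id matches an id in courses. Walk through each enrollment:
  - enrollment 1 (Fiona): course_id=NULL, no match -> dropped
  - enrollment 2 (Iris): course_id=2 -> matches Biology
  - enrollment 3 (Helen): course_id=NULL, no match -> dropped
  - enrollment 4 (Dana): course_id=2 -> matches Biology
  - enrollment 5 (Beth): course_id=4 -> matches Chemistry
  - enrollment 6 (Yara): course_id=2 -> matches Biology
  - enrollment 7 (Uma): course_id=6 -> matches Databases
  - enrollment 8 (Sam): course_id=1 -> matches Discrete Math
So 2 of 8 rows are dropped.

SQL:
SELECT a.student, b.title AS course
FROM enrollments a
INNER JOIN courses b ON a.course_id = b.id

Result:
student | course       
--------+--------------
Iris    | Biology      
Dana    | Biology      
Beth    | Chemistry    
Yara    | Biology      
Uma     | Databases    
Sam     | Discrete Math


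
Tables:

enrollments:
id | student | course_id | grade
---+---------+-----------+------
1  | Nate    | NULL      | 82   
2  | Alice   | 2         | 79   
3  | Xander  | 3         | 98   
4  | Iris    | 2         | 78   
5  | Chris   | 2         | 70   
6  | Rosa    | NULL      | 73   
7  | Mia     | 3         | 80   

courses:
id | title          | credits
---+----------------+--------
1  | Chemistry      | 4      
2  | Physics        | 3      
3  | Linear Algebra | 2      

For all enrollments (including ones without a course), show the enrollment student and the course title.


LEFT JOIN keeps every row from enrollments (the left table); where course_id has no match in courses, the course columns become NULL. Walk through each enrollment:
  - enrollment 1 (Nate): course_id=NULL, no match -> kept with NULL
  - enrollment 2 (Alice): course_id=2 -> matches Physics
  - enrollment 3 (Xander): course_id=3 -> matches Linear Algebra
  - enrollment 4 (Iris): course_id=2 -> matches Physics
  - enrollment 5 (Chris): course_id=2 -> matches Physics
  - enrollment 6 (Rosa): course_id=NULL, no match -> kept with NULL
  - enrollment 7 (Mia): course_id=3 -> matches Linear Algebra
All 7 rows appear; 2 have NULL course.

SQL:
SELECT a.student, b.title AS course
FROM enrollments a
LEFT JOIN courses b ON a.course_id = b.id

Result:
student | course        
--------+---------------
Nate    | NULL          
Alice   | Physics       
Xander  | Linear Algebra
Iris    | Physics       
Chris   | Physics       
Rosa    | NULL          
Mia     | Linear Algebra


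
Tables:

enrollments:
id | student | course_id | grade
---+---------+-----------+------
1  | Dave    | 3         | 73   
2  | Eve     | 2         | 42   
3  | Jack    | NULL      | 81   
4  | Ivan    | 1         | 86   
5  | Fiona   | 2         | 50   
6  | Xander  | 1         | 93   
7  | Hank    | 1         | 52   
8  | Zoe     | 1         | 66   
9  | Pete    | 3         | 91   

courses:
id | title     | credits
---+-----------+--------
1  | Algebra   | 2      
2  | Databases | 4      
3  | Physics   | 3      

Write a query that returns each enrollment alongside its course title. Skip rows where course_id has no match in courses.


INNER JOIN keeps only enrollments rows whose course_id matches an id in courses. Walk through each enrollment:
  - enrollment 1 (Dave): course_id=3 -> matches Physics
  - enrollment 2 (Eve): course_id=2 -> matches Databases
  - enrollment 3 (Jack): course_id=NULL, no match -> dropped
  - enrollment 4 (Ivan): course_id=1 -> matches Algebra
  - enrollment 5 (Fiona): course_id=2 -> matches Databases
  - enrollment 6 (Xander): course_id=1 -> matches Algebra
  - enrollment 7 (Hank): course_id=1 -> matches Algebra
  - enrollment 8 (Zoe): course_id=1 -> matches Algebra
  - enrollment 9 (Pete): course_id=3 -> matches Physics
So 1 of 9 rows is dropped.

SQL:
SELECT a.student, b.title AS course
FROM enrollments a
INNER JOIN courses b ON a.course_id = b.id

Result:
student | course   
--------+----------
Dave    | Physics  
Eve     | Databases
Ivan    | Algebra  
Fiona   | Databases
Xander  | Algebra  
Hank    | Algebra  
Zoe     | Algebra  
Pete    | Physics  


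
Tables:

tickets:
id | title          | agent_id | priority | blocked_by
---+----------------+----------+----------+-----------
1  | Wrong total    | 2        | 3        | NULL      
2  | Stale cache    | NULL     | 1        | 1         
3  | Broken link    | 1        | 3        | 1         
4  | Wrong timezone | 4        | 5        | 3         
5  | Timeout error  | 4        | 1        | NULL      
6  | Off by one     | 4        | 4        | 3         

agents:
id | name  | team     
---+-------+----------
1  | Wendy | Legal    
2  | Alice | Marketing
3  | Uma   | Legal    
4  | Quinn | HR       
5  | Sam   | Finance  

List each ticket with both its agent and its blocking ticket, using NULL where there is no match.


Two LEFT JOINs from the same base table tickets: one to agents via agent_id, one to tickets itself via blocked_by. Both are LEFT so every ticket is preserved.
Match against agents:
  - ticket 1 (Wrong total): agent_id=2 -> matches Alice
  - ticket 2 (Stale cache): agent_id=NULL, no match -> kept with NULL
  - ticket 3 (Broken link): agent_id=1 -> matches Wendy
  - ticket 4 (Wrong timezone): agent_id=4 -> matches Quinn
  - ticket 5 (Timeout error): agent_id=4 -> matches Quinn
  - ticket 6 (Off by one): agent_id=4 -> matches Quinn
Match against tickets (self):
  - ticket 1 (Wrong total): blocked_by=NULL -> NULL
  - ticket 2 (Stale cache): blocked_by=1 -> Wrong total
  - ticket 3 (Broken link): blocked_by=1 -> Wrong total
  - ticket 4 (Wrong timezone): blocked_by=3 -> Broken link
  - ticket 5 (Timeout error): blocked_by=NULL -> NULL
  - ticket 6 (Off by one): blocked_by=3 -> Broken link

SQL:
SELECT a.title, b.name AS agent, c.title AS blocked_by
FROM tickets a
LEFT JOIN agents b ON a.agent_id = b.id
LEFT JOIN tickets c ON a.blocked_by = c.id

Result:
title          | agent | blocked_by 
---------------+-------+------------
Wrong total    | Alice | NULL       
Stale cache    | NULL  | Wrong total
Broken link    | Wendy | Wrong total
Wrong timezone | Quinn | Broken link
Timeout error  | Quinn | NULL       
Off by one     | Quinn | Broken link


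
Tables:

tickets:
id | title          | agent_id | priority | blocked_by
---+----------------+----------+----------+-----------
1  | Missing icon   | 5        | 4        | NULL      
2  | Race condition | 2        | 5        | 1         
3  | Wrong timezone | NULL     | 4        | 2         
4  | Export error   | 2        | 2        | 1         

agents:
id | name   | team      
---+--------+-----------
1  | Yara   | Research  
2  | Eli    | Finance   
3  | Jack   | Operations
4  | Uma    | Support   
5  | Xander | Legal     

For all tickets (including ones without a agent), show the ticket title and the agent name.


LEFT JOIN keeps every row from tickets (the left table); where agent_id has no match in agents, the agent columns become NULL. Walk through each ticket:
  - ticket 1 (Missing icon): agent_id=5 -> matches Xander
  - ticket 2 (Race condition): agent_id=2 -> matches Eli
  - ticket 3 (Wrong timezone): agent_id=NULL, no match -> kept with NULL
  - ticket 4 (Export error): agent_id=2 -> matches Eli
All 4 rows appear; 1 has NULL agent.

SQL:
SELECT a.title, b.name AS agent
FROM tickets a
LEFT JOIN agents b ON a.agent_id = b.id

Result:
title          | agent 
---------------+-------
Missing icon   | Xander
Race condition | Eli   
Wrong timezone | NULL  
Export error   | Eli   


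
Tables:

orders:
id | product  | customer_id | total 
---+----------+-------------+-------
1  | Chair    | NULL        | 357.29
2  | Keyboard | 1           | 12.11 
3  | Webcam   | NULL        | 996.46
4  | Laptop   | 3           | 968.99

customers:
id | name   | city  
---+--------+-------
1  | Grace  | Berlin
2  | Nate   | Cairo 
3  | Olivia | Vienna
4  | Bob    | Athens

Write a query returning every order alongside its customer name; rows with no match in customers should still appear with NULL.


LEFT JOIN keeps every row from orders (the left table); where customer_id has no match in customers, the customer columns become NULL. Walk through each order:
  - order 1 (Chair): customer_id=NULL, no match -> kept with NULL
  - order 2 (Keyboard): customer_id=1 -> matches Grace
  - order 3 (Webcam): customer_id=NULL, no match -> kept with NULL
  - order 4 (Laptop): customer_id=3 -> matches Olivia
All 4 rows appear; 2 have NULL customer.

SQL:
SELECT a.product, b.name AS customer
FROM orders a
LEFT JOIN customers b ON a.customer_id = b.id

Result:
product  | customer
---------+---------
Chair    | NULL    
Keyboard | Grace   
Webcam   | NULL    
Laptop   | Olivia  


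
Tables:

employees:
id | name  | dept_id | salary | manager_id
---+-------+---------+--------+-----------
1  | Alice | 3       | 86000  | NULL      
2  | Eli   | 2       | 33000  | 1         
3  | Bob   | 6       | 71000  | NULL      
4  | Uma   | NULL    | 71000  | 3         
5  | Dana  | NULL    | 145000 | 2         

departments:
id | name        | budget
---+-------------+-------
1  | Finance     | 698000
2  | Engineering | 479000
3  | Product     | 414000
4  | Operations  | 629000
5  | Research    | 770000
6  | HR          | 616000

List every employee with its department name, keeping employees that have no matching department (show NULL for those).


LEFT JOIN keeps every row from employees (the left table); where dept_id has no match in departments, the department columns become NULL. Walk through each employee:
  - employee 1 (Alice): dept_id=3 -> matches Product
  - employee 2 (Eli): dept_id=2 -> matches Engineering
  - employee 3 (Bob): dept_id=6 -> matches HR
  - employee 4 (Uma): dept_id=NULL, no match -> kept with NULL
  - employee 5 (Dana): dept_id=NULL, no match -> kept with NULL
All 5 rows appear; 2 have NULL department.

SQL:
SELECT a.name, b.name AS department
FROM employees a
LEFT JOIN departments b ON a.dept_id = b.id

Result:
name  | department 
------+------------
Alice | Product    
Eli   | Engineering
Bob   | HR         
Uma   | NULL       
Dana  | NULL       


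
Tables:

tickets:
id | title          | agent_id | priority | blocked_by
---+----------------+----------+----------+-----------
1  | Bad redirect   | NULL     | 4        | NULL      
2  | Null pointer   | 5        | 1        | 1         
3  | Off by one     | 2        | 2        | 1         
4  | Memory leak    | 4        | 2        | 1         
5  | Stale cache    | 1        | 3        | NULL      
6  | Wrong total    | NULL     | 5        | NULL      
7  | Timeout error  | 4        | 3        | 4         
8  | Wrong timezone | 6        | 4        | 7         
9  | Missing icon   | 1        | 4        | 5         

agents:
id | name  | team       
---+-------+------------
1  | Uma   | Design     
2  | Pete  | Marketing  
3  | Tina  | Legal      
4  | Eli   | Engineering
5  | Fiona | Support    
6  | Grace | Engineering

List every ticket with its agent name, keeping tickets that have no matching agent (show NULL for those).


LEFT JOIN keeps every row from tickets (the left table); where agent_id has no match in agents, the agent columns become NULL. Walk through each ticket:
  - ticket 1 (Bad redirect): agent_id=NULL, no match -> kept with NULL
  - ticket 2 (Null pointer): agent_id=5 -> matches Fiona
  - ticket 3 (Off by one): agent_id=2 -> matches Pete
  - ticket 4 (Memory leak): agent_id=4 -> matches Eli
  - ticket 5 (Stale cache): agent_id=1 -> matches Uma
  - ticket 6 (Wrong total): agent_id=NULL, no match -> kept with NULL
  - ticket 7 (Timeout error): agent_id=4 -> matches Eli
  - ticket 8 (Wrong timezone): agent_id=6 -> matches Grace
  - ticket 9 (Missing icon): agent_id=1 -> matches Uma
All 9 rows appear; 2 have NULL agent.

SQL:
SELECT a.title, b.name AS agent
FROM tickets a
LEFT JOIN agents b ON a.agent_id = b.id

Result:
title          | agent
---------------+------
Bad redirect   | NULL 
Null pointer   | Fiona
Off by one     | Pete 
Memory leak    | Eli  
Stale cache    | Uma  
Wrong total    | NULL 
Timeout error  | Eli  
Wrong timezone | Grace
Missing icon   | Uma  


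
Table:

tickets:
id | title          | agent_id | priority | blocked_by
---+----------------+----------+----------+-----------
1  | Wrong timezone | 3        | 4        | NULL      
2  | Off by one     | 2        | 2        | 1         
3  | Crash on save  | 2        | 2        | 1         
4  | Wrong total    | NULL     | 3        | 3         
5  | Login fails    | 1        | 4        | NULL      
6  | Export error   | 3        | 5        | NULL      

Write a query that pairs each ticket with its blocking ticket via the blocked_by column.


This is a self-join: tickets is joined to a second copy of itself, matching each row's blocked_by to another row's id. Use LEFT JOIN so rows with blocked_by=NULL are kept.
  - ticket 1 (Wrong timezone): blocked_by=NULL -> NULL
  - ticket 2 (Off by one): blocked_by=1 -> Wrong timezone
  - ticket 3 (Crash on save): blocked_by=1 -> Wrong timezone
  - ticket 4 (Wrong total): blocked_by=3 -> Crash on save
  - ticket 5 (Login fails): blocked_by=NULL -> NULL
  - ticket 6 (Export error): blocked_by=NULL -> NULL

SQL:
SELECT a.title AS item, b.title AS blocked_by
FROM tickets a
LEFT JOIN tickets b ON a.blocked_by = b.id

Result:
item           | blocked_by    
---------------+---------------
Wrong timezone | NULL          
Off by one     | Wrong timezone
Crash on save  | Wrong timezone
Wrong total    | Crash on save 
Login fails    | NULL          
Export error   | NULL          


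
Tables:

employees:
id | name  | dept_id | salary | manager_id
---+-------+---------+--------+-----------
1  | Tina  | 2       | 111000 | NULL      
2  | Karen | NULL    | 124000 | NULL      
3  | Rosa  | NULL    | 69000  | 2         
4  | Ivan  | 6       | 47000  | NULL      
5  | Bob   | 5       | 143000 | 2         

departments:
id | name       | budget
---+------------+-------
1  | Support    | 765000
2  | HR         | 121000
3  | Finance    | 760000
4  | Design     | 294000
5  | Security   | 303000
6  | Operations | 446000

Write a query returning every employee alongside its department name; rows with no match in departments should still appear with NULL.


LEFT JOIN keeps every row from employees (the left table); where dept_id has no match in departments, the department columns become NULL. Walk through each employee:
  - employee 1 (Tina): dept_id=2 -> matches HR
  - employee 2 (Karen): dept_id=NULL, no match -> kept with NULL
  - employee 3 (Rosa): dept_id=NULL, no match -> kept with NULL
  - employee 4 (Ivan): dept_id=6 -> matches Operations
  - employee 5 (Bob): dept_id=5 -> matches Security
All 5 rows appear; 2 have NULL department.

SQL:
SELECT a.name, b.name AS department
FROM employees a
LEFT JOIN departments b ON a.dept_id = b.id

Result:
name  | department
------+-----------
Tina  | HR        
Karen | NULL      
Rosa  | NULL      
Ivan  | Operations
Bob   | Security  


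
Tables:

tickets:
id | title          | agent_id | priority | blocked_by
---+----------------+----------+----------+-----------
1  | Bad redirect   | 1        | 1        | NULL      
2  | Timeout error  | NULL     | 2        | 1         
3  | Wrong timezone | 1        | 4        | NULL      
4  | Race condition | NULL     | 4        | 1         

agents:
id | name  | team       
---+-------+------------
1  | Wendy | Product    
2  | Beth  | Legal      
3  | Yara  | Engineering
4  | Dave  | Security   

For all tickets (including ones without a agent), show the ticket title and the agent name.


LEFT JOIN keeps every row from tickets (the left table); where agent_id has no match in agents, the agent columns become NULL. Walk through each ticket:
  - ticket 1 (Bad redirect): agent_id=1 -> matches Wendy
  - ticket 2 (Timeout error): agent_id=NULL, no match -> kept with NULL
  - ticket 3 (Wrong timezone): agent_id=1 -> matches Wendy
  - ticket 4 (Race condition): agent_id=NULL, no match -> kept with NULL
All 4 rows appear; 2 have NULL agent.

SQL:
SELECT a.title, b.name AS agent
FROM tickets a
LEFT JOIN agents b ON a.agent_id = b.id

Result:
title          | agent
---------------+------
Bad redirect   | Wendy
Timeout error  | NULL 
Wrong timezone | Wendy
Race condition | NULL 


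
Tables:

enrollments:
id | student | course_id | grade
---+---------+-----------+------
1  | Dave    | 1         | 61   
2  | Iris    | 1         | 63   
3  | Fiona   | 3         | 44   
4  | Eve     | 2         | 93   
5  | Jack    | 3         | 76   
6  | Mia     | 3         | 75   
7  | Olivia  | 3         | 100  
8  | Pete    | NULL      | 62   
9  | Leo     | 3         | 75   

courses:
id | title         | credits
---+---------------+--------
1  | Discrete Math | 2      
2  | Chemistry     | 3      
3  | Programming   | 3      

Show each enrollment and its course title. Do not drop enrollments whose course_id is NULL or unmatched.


LEFT JOIN keeps every row from enrollments (the left table); where course_id has no match in courses, the course columns become NULL. Walk through each enrollment:
  - enrollment 1 (Dave): course_id=1 -> matches Discrete Math
  - enrollment 2 (Iris): course_id=1 -> matches Discrete Math
  - enrollment 3 (Fiona): course_id=3 -> matches Programming
  - enrollment 4 (Eve): course_id=2 -> matches Chemistry
  - enrollment 5 (Jack): course_id=3 -> matches Programming
  - enrollment 6 (Mia): course_id=3 -> matches Programming
  - enrollment 7 (Olivia): course_id=3 -> matches Programming
  - enrollment 8 (Pete): course_id=NULL, no match -> kept with NULL
  - enrollment 9 (Leo): course_id=3 -> matches Programming
All 9 rows appear; 1 has NULL course.

SQL:
SELECT a.student, b.title AS course
FROM enrollments a
LEFT JOIN courses b ON a.course_id = b.id

Result:
student | course       
--------+--------------
Dave    | Discrete Math
Iris    | Discrete Math
Fiona   | Programming  
Eve     | Chemistry    
Jack    | Programming  
Mia     | Programming  
Olivia  | Programming  
Pete    | NULL         
Leo     | Programming  


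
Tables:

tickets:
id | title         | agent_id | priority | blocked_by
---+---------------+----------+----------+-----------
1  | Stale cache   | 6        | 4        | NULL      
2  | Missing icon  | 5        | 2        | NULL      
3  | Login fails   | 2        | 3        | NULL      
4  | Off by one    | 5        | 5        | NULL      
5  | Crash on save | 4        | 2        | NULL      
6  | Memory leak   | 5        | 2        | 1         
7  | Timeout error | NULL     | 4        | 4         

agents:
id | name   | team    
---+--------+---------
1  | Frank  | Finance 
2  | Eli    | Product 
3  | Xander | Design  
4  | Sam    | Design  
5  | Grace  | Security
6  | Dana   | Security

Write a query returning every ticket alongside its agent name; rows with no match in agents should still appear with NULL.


LEFT JOIN keeps every row from tickets (the left table); where agent_id has no match in agents, the agent columns become NULL. Walk through each ticket:
  - ticket 1 (Stale cache): agent_id=6 -> matches Dana
  - ticket 2 (Missing icon): agent_id=5 -> matches Grace
  - ticket 3 (Login fails): agent_id=2 -> matches Eli
  - ticket 4 (Off by one): agent_id=5 -> matches Grace
  - ticket 5 (Crash on save): agent_id=4 -> matches Sam
  - ticket 6 (Memory leak): agent_id=5 -> matches Grace
  - ticket 7 (Timeout error): agent_id=NULL, no match -> kept with NULL
All 7 rows appear; 1 has NULL agent.

SQL:
SELECT a.title, b.name AS agent
FROM tickets a
LEFT JOIN agents b ON a.agent_id = b.id

Result:
title         | agent
--------------+------
Stale cache   | Dana 
Missing icon  | Grace
Login fails   | Eli  
Off by one    | Grace
Crash on save | Sam  
Memory leak   | Grace
Timeout error | NULL 


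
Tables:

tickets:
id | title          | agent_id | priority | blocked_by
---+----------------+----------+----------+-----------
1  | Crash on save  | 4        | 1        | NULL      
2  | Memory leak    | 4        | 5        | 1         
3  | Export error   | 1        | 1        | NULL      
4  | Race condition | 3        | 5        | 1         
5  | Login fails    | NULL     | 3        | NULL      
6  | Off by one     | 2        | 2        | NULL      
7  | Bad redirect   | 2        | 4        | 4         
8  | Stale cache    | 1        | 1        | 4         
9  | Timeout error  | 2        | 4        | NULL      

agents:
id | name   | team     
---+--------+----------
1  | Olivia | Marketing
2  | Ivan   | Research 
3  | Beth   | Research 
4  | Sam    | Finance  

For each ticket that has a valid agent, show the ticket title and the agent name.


INNER JOIN keeps only tickets rows whose agent_id matches an id in agents. Walk through each ticket:
  - ticket 1 (Crash on save): agent_id=4 -> matches Sam
  - ticket 2 (Memory leak): agent_id=4 -> matches Sam
  - ticket 3 (Export error): agent_id=1 -> matches Olivia
  - ticket 4 (Race condition): agent_id=3 -> matches Beth
  - ticket 5 (Login fails): agent_id=NULL, no match -> dropped
  - ticket 6 (Off by one): agent_id=2 -> matches Ivan
  - ticket 7 (Bad redirect): agent_id=2 -> matches Ivan
  - ticket 8 (Stale cache): agent_id=1 -> matches Olivia
  - ticket 9 (Timeout error): agent_id=2 -> matches Ivan
So 1 of 9 rows is dropped.

SQL:
SELECT a.title, b.name AS agent
FROM tickets a
INNER JOIN agents b ON a.agent_id = b.id

Result:
title          | agent 
---------------+-------
Crash on save  | Sam   
Memory leak    | Sam   
Export error   | Olivia
Race condition | Beth  
Off by one     | Ivan  
Bad redirect   | Ivan  
Stale cache    | Olivia
Timeout error  | Ivan  


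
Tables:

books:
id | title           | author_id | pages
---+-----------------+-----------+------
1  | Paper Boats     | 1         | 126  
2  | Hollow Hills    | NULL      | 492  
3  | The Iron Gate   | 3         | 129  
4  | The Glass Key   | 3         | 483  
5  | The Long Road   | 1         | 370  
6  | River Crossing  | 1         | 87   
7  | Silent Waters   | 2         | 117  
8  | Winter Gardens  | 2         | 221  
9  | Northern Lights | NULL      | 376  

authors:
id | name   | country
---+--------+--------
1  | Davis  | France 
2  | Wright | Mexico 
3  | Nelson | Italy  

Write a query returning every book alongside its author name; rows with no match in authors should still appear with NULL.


LEFT JOIN keeps every row from books (the left table); where author_id has no match in authors, the author columns become NULL. Walk through each book:
  - book 1 (Paper Boats): author_id=1 -> matches Davis
  - book 2 (Hollow Hills): author_id=NULL, no match -> kept with NULL
  - book 3 (The Iron Gate): author_id=3 -> matches Nelson
  - book 4 (The Glass Key): author_id=3 -> matches Nelson
  - book 5 (The Long Road): author_id=1 -> matches Davis
  - book 6 (River Crossing): author_id=1 -> matches Davis
  - book 7 (Silent Waters): author_id=2 -> matches Wright
  - book 8 (Winter Gardens): author_id=2 -> matches Wright
  - book 9 (Northern Lights): author_id=NULL, no match -> kept with NULL
All 9 rows appear; 2 have NULL author.

SQL:
SELECT a.title, b.name AS author
FROM books a
LEFT JOIN authors b ON a.author_id = b.id

Result:
title           | author
----------------+-------
Paper Boats     | Davis 
Hollow Hills    | NULL  
The Iron Gate   | Nelson
The Glass Key   | Nelson
The Long Road   | Davis 
River Crossing  | Davis 
Silent Waters   | Wright
Winter Gardens  | Wright
Northern Lights | NULL  


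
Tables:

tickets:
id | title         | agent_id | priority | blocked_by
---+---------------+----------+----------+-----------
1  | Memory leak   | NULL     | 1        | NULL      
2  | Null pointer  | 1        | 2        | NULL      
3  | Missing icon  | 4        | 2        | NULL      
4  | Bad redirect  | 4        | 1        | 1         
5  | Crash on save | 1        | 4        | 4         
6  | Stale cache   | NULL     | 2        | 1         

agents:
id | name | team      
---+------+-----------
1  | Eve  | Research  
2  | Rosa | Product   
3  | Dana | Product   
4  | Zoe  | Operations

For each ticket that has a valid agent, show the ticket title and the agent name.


INNER JOIN keeps only tickets rows whose agent_id matches an id in agents. Walk through each ticket:
  - ticket 1 (Memory leak): agent_id=NULL, no match -> dropped
  - ticket 2 (Null pointer): agent_id=1 -> matches Eve
  - ticket 3 (Missing icon): agent_id=4 -> matches Zoe
  - ticket 4 (Bad redirect): agent_id=4 -> matches Zoe
  - ticket 5 (Crash on save): agent_id=1 -> matches Eve
  - ticket 6 (Stale cache): agent_id=NULL, no match -> dropped
So 2 of 6 rows are dropped.

SQL:
SELECT a.title, b.name AS agent
FROM tickets a
INNER JOIN agents b ON a.agent_id = b.id

Result:
title         | agent
--------------+------
Null pointer  | Eve  
Missing icon  | Zoe  
Bad redirect  | Zoe  
Crash on save | Eve  


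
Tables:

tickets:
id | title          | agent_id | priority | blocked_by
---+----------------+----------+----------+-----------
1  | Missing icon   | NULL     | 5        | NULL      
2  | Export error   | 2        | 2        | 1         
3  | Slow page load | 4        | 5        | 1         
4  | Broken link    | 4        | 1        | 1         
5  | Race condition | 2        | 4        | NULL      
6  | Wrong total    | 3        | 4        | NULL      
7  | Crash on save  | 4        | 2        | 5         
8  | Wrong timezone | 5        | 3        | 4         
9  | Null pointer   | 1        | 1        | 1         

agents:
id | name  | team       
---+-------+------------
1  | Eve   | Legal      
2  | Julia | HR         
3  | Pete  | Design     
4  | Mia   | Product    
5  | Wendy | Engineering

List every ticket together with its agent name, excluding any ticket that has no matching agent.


INNER JOIN keeps only tickets rows whose agent_id matches an id in agents. Walk through each ticket:
  - ticket 1 (Missing icon): agent_id=NULL, no match -> dropped
  - ticket 2 (Export error): agent_id=2 -> matches Julia
  - ticket 3 (Slow page load): agent_id=4 -> matches Mia
  - ticket 4 (Broken link): agent_id=4 -> matches Mia
  - ticket 5 (Race condition): agent_id=2 -> matches Julia
  - ticket 6 (Wrong total): agent_id=3 -> matches Pete
  - ticket 7 (Crash on save): agent_id=4 -> matches Mia
  - ticket 8 (Wrong timezone): agent_id=5 -> matches Wendy
  - ticket 9 (Null pointer): agent_id=1 -> matches Eve
So 1 of 9 rows is dropped.

SQL:
SELECT a.title, b.name AS agent
FROM tickets a
INNER JOIN agents b ON a.agent_id = b.id

Result:
title          | agent
---------------+------
Export error   | Julia
Slow page load | Mia  
Broken link    | Mia  
Race condition | Julia
Wrong total    | Pete 
Crash on save  | Mia  
Wrong timezone | Wendy
Null pointer   | Eve  
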